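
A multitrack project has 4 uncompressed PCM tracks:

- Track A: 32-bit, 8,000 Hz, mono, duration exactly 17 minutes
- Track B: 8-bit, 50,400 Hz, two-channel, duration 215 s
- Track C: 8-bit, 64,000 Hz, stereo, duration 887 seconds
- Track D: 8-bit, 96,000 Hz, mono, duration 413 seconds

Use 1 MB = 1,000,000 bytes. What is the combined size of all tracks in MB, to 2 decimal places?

Track A: exactly 17 minutes = 1,020 s; 8,000 × 1,020 × 4 × 1 = 32,640,000 bytes.
Track B: 50,400 × 215 × 1 × 2 = 21,672,000 bytes.
Track C: 64,000 × 887 × 1 × 2 = 113,536,000 bytes.
Track D: 96,000 × 413 × 1 × 1 = 39,648,000 bytes.
Total = 207,496,000 bytes = 207.50 MB.

207.50 MB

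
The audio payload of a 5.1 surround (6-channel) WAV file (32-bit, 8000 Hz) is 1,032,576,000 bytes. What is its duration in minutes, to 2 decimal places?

89.63 minutes

Byte rate = 8,000 × 4 × 6 = 192,000 bytes/s.
Duration = 1,032,576,000 / 192,000 = 5,378 s.
5,378 s / 60 = 89.63 minutes.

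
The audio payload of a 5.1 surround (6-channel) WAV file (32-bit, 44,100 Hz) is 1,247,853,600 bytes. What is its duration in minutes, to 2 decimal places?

Byte rate = 44,100 × 4 × 6 = 1,058,400 bytes/s.
Duration = 1,247,853,600 / 1,058,400 = 1,179 s.
1,179 s / 60 = 19.65 minutes.

19.65 minutes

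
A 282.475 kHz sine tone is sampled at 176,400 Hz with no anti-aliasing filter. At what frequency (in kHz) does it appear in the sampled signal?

Nyquist = 176,400/2 = 88,200 Hz; 282,475 Hz exceeds it.
Alias = |282,475 − 2×176,400| = |282,475 − 352,800| = 70,325 Hz = 70.325 kHz.

70.325 kHz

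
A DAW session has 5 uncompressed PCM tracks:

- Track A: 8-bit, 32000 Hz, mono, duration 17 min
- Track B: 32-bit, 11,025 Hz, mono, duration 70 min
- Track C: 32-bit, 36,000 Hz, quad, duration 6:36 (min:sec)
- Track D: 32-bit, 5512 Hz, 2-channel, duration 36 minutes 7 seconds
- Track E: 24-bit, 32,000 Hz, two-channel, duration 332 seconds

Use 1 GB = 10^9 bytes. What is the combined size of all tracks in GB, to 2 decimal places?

0.61 GB

Track A: 17 min = 1,020 s; 32,000 × 1,020 × 1 × 1 = 32,640,000 bytes.
Track B: 70 min = 4,200 s; 11,025 × 4,200 × 4 × 1 = 185,220,000 bytes.
Track C: 6:36 (min:sec) = 396 s; 36,000 × 396 × 4 × 4 = 228,096,000 bytes.
Track D: 36 minutes 7 seconds = 2,167 s; 5,512 × 2,167 × 4 × 2 = 95,556,032 bytes.
Track E: 32,000 × 332 × 3 × 2 = 63,744,000 bytes.
Total = 605,256,032 bytes = 0.61 GB.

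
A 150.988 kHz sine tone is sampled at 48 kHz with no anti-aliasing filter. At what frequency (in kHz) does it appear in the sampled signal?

6.988 kHz

Nyquist = 48,000/2 = 24,000 Hz; 150,988 Hz exceeds it.
Alias = |150,988 − 3×48,000| = |150,988 − 144,000| = 6,988 Hz = 6.988 kHz.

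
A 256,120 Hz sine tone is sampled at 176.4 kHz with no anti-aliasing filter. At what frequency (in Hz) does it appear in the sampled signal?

79,720 Hz

Nyquist = 176,400/2 = 88,200 Hz; 256,120 Hz exceeds it.
Alias = |256,120 − 1×176,400| = |256,120 − 176,400| = 79,720 Hz.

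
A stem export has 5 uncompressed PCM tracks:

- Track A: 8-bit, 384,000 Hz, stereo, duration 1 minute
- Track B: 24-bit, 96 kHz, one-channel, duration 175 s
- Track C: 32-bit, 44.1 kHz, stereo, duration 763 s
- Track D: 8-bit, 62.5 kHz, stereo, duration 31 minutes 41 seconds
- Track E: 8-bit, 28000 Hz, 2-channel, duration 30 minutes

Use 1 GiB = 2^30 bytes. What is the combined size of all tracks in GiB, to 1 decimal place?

Track A: 1 minute = 60 s; 384,000 × 60 × 1 × 2 = 46,080,000 bytes.
Track B: 96,000 × 175 × 3 × 1 = 50,400,000 bytes.
Track C: 44,100 × 763 × 4 × 2 = 269,186,400 bytes.
Track D: 31 minutes 41 seconds = 1,901 s; 62,500 × 1,901 × 1 × 2 = 237,625,000 bytes.
Track E: 30 minutes = 1,800 s; 28,000 × 1,800 × 1 × 2 = 100,800,000 bytes.
Total = 704,091,400 bytes = 0.7 GiB.

0.7 GiB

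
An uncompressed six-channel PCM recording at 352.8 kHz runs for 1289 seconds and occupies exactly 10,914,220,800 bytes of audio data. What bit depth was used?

Bytes per sample = 10,914,220,800 / (352,800 × 1,289 × 6) = 10,914,220,800 / 2,728,555,200 = 4.
Bit depth = 4 × 8 = 32 bits.

32 bits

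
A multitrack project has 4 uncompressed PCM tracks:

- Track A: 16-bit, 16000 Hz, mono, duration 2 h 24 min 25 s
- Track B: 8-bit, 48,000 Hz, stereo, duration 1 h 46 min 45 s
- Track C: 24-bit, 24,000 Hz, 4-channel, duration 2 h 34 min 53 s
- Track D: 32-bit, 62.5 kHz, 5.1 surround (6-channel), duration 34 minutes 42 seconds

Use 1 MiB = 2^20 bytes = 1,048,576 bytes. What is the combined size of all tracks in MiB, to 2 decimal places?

Track A: 2 h 24 min 25 s = 8,665 s; 16,000 × 8,665 × 2 × 1 = 277,280,000 bytes.
Track B: 1 h 46 min 45 s = 6,405 s; 48,000 × 6,405 × 1 × 2 = 614,880,000 bytes.
Track C: 2 h 34 min 53 s = 9,293 s; 24,000 × 9,293 × 3 × 4 = 2,676,384,000 bytes.
Track D: 34 minutes 42 seconds = 2,082 s; 62,500 × 2,082 × 4 × 6 = 3,123,000,000 bytes.
Total = 6,691,544,000 bytes = 6381.55 MiB.

6381.55 MiB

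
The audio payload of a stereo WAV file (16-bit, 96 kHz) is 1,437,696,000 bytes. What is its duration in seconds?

Byte rate = 96,000 × 2 × 2 = 384,000 bytes/s.
Duration = 1,437,696,000 / 384,000 = 3,744 s.

3,744 seconds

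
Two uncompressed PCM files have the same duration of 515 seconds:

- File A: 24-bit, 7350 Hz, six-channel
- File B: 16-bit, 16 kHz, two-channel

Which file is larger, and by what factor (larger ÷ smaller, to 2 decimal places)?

File A, by a factor of 2.07

File A: 7,350 × 3 × 6 = 132,300 bytes/s.
File B: 16,000 × 2 × 2 = 64,000 bytes/s.
File A is larger; ratio = 68,134,500 / 32,960,000 = 2.07.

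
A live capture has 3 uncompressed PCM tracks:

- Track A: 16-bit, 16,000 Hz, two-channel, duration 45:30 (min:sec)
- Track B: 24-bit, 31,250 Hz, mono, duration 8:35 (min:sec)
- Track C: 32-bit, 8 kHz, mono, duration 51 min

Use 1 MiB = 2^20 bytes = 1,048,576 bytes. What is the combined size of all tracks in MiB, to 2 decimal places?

306.05 MiB

Track A: 45:30 (min:sec) = 2,730 s; 16,000 × 2,730 × 2 × 2 = 174,720,000 bytes.
Track B: 8:35 (min:sec) = 515 s; 31,250 × 515 × 3 × 1 = 48,281,250 bytes.
Track C: 51 min = 3,060 s; 8,000 × 3,060 × 4 × 1 = 97,920,000 bytes.
Total = 320,921,250 bytes = 306.05 MiB.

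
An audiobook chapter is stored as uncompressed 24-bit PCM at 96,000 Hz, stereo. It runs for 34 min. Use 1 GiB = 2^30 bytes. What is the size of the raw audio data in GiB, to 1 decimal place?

1.1 GiB

Duration = 34 min = 2,040 s.
Bytes = 96,000 samples/s × 2,040 s × 3 bytes/sample × 2 ch = 1,175,040,000 bytes.
1,175,040,000 / 1,073,741,824 = 1.1 GiB.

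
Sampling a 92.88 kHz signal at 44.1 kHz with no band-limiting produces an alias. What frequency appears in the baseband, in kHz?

4.68 kHz

Nyquist = 44,100/2 = 22,050 Hz; 92,880 Hz exceeds it.
Alias = |92,880 − 2×44,100| = |92,880 − 88,200| = 4,680 Hz = 4.68 kHz.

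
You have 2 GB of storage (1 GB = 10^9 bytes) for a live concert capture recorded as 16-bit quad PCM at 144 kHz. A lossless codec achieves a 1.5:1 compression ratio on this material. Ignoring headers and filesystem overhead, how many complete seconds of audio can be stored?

2,604 seconds

Uncompressed byte rate = 144,000 × 2 × 4 = 1,152,000 bytes/s.
After 1.5:1 compression, effective rate ≈ 768000 bytes/s.
Capacity = 2 × 1,000,000,000 = 2,000,000,000 bytes.
2,000,000,000 / effective rate ≈ 2604.17 s → 2,604 seconds.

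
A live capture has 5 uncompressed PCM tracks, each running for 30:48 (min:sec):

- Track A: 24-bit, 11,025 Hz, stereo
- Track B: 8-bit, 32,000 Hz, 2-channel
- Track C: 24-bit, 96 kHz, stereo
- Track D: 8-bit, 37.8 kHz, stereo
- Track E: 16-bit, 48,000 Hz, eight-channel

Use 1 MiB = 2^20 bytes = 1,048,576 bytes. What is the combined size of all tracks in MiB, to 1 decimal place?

2731.3 MiB

30:48 (min:sec) = 1,848 s.
Track A: 11,025 × 1,848 × 3 × 2 = 122,245,200 bytes.
Track B: 32,000 × 1,848 × 1 × 2 = 118,272,000 bytes.
Track C: 96,000 × 1,848 × 3 × 2 = 1,064,448,000 bytes.
Track D: 37,800 × 1,848 × 1 × 2 = 139,708,800 bytes.
Track E: 48,000 × 1,848 × 2 × 8 = 1,419,264,000 bytes.
Total = 2,863,938,000 bytes = 2731.3 MiB.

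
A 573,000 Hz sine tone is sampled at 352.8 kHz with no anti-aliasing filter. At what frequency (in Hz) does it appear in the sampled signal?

Nyquist = 352,800/2 = 176,400 Hz; 573,000 Hz exceeds it.
Alias = |573,000 − 2×352,800| = |573,000 − 705,600| = 132,600 Hz.

132,600 Hz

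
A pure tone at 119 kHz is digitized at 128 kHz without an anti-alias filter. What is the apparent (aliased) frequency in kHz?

Nyquist = 128,000/2 = 64,000 Hz; 119,000 Hz exceeds it.
Alias = |119,000 − 1×128,000| = |119,000 − 128,000| = 9,000 Hz = 9 kHz.

9 kHz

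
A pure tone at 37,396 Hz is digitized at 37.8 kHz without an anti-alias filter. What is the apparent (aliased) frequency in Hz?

Nyquist = 37,800/2 = 18,900 Hz; 37,396 Hz exceeds it.
Alias = |37,396 − 1×37,800| = |37,396 − 37,800| = 404 Hz.

404 Hz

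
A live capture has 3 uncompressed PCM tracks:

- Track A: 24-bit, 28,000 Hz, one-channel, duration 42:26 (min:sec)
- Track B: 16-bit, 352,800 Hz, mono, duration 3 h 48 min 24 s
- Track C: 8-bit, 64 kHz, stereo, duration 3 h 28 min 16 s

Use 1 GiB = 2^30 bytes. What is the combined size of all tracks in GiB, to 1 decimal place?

Track A: 42:26 (min:sec) = 2,546 s; 28,000 × 2,546 × 3 × 1 = 213,864,000 bytes.
Track B: 3 h 48 min 24 s = 13,704 s; 352,800 × 13,704 × 2 × 1 = 9,669,542,400 bytes.
Track C: 3 h 28 min 16 s = 12,496 s; 64,000 × 12,496 × 1 × 2 = 1,599,488,000 bytes.
Total = 11,482,894,400 bytes = 10.7 GiB.

10.7 GiB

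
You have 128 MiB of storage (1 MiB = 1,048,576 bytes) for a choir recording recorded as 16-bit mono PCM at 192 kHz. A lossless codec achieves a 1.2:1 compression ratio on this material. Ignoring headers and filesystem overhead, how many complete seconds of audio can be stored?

419 seconds

Uncompressed byte rate = 192,000 × 2 × 1 = 384,000 bytes/s.
After 1.2:1 compression, effective rate ≈ 320000 bytes/s.
Capacity = 128 × 1,048,576 = 134,217,728 bytes.
134,217,728 / effective rate ≈ 419.43 s → 419 seconds.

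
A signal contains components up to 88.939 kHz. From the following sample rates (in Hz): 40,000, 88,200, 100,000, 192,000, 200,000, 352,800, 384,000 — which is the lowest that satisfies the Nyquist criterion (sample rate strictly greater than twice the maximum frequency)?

Need sample rate > 2 × 88,939 = 177,878 Hz.
Lowest listed rate above 177,878 Hz is 192,000 Hz.

192,000 Hz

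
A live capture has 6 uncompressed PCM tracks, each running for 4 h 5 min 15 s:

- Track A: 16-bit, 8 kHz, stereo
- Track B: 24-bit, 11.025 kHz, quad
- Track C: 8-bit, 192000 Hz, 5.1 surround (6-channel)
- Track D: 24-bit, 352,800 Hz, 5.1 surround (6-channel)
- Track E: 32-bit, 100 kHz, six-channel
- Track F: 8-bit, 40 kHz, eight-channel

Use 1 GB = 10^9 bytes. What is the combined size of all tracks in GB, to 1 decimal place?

152.8 GB

4 h 5 min 15 s = 14,715 s.
Track A: 8,000 × 14,715 × 2 × 2 = 470,880,000 bytes.
Track B: 11,025 × 14,715 × 3 × 4 = 1,946,794,500 bytes.
Track C: 192,000 × 14,715 × 1 × 6 = 16,951,680,000 bytes.
Track D: 352,800 × 14,715 × 3 × 6 = 93,446,136,000 bytes.
Track E: 100,000 × 14,715 × 4 × 6 = 35,316,000,000 bytes.
Track F: 40,000 × 14,715 × 1 × 8 = 4,708,800,000 bytes.
Total = 152,840,290,500 bytes = 152.8 GB.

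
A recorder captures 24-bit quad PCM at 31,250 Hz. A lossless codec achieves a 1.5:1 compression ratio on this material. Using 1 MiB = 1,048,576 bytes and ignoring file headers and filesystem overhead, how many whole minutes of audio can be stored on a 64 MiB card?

Uncompressed byte rate = 31,250 × 3 × 4 = 375,000 bytes/s.
After 1.5:1 compression, effective rate ≈ 250000 bytes/s.
Capacity = 64 × 1,048,576 = 67,108,864 bytes.
67,108,864 / effective rate ≈ 268.44 s → 4 minutes.

4 minutes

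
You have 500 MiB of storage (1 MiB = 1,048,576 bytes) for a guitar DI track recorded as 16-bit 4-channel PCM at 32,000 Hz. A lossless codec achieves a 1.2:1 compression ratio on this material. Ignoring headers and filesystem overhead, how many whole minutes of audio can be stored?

Uncompressed byte rate = 32,000 × 2 × 4 = 256,000 bytes/s.
After 1.2:1 compression, effective rate ≈ 213333.33 bytes/s.
Capacity = 500 × 1,048,576 = 524,288,000 bytes.
524,288,000 / effective rate ≈ 2457.6 s → 40 minutes.

40 minutes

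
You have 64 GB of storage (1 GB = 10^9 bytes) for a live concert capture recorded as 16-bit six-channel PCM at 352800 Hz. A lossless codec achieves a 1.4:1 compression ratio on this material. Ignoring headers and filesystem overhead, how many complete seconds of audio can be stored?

21,164 seconds

Uncompressed byte rate = 352,800 × 2 × 6 = 4,233,600 bytes/s.
After 1.4:1 compression, effective rate ≈ 3024000 bytes/s.
Capacity = 64 × 1,000,000,000 = 64,000,000,000 bytes.
64,000,000,000 / effective rate ≈ 21164.02 s → 21,164 seconds.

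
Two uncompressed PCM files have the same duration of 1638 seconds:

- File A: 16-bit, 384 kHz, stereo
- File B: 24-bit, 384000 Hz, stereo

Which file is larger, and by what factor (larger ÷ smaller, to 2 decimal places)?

File A: 384,000 × 2 × 2 = 1,536,000 bytes/s.
File B: 384,000 × 3 × 2 = 2,304,000 bytes/s.
File B is larger; ratio = 3,773,952,000 / 2,515,968,000 = 1.50.

File B, by a factor of 1.50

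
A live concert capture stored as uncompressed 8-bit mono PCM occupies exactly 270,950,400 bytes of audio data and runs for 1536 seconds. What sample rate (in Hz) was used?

Bytes = sample_rate × seconds × bytes_per_sample × channels.
sample_rate = 270,950,400 / (1,536 × 1 × 1) = 270,950,400 / 1,536 = 176,400 Hz.

176,400 Hz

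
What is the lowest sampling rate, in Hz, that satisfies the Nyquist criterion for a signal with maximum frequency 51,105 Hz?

Minimum sample rate = 2 × 51,105 Hz = 102,210 Hz.

102,210 Hz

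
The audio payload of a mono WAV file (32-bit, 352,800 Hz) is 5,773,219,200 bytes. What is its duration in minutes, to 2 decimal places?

Byte rate = 352,800 × 4 × 1 = 1,411,200 bytes/s.
Duration = 5,773,219,200 / 1,411,200 = 4,091 s.
4,091 s / 60 = 68.18 minutes.

68.18 minutes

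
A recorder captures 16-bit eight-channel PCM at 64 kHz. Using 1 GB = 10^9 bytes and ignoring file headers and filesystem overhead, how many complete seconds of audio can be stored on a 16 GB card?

Uncompressed byte rate = 64,000 × 2 × 8 = 1,024,000 bytes/s.
Capacity = 16 × 1,000,000,000 = 16,000,000,000 bytes.
16,000,000,000 / 1,024,000 ≈ 15625 s → 15,625 seconds.

15,625 seconds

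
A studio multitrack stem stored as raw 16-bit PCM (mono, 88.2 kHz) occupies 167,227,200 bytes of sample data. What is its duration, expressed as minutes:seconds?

15:48

Byte rate = 88,200 × 2 × 1 = 176,400 bytes/s.
Duration = 167,227,200 / 176,400 = 948 s.
948 s = 15:48.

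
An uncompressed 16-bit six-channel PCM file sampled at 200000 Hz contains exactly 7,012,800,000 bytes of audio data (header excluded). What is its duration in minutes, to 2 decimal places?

Byte rate = 200,000 × 2 × 6 = 2,400,000 bytes/s.
Duration = 7,012,800,000 / 2,400,000 = 2,922 s.
2,922 s / 60 = 48.70 minutes.

48.70 minutes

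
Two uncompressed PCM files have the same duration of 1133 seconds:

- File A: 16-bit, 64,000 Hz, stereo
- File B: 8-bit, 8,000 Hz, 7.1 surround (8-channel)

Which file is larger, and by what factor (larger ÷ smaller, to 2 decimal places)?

File A: 64,000 × 2 × 2 = 256,000 bytes/s.
File B: 8,000 × 1 × 8 = 64,000 bytes/s.
File A is larger; ratio = 290,048,000 / 72,512,000 = 4.00.

File A, by a factor of 4.00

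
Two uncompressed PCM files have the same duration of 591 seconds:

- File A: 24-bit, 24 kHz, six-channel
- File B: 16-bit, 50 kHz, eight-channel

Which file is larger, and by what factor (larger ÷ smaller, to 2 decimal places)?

File A: 24,000 × 3 × 6 = 432,000 bytes/s.
File B: 50,000 × 2 × 8 = 800,000 bytes/s.
File B is larger; ratio = 472,800,000 / 255,312,000 = 1.85.

File B, by a factor of 1.85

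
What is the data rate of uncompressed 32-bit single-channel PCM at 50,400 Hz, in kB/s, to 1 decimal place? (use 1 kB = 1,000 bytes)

201.6 kB/s

Bit rate = 50,400 × 32 × 1 = 1,612,800 bits/s.
1,612,800 / 8 = 201,600 B/s = 201.6 kB/s.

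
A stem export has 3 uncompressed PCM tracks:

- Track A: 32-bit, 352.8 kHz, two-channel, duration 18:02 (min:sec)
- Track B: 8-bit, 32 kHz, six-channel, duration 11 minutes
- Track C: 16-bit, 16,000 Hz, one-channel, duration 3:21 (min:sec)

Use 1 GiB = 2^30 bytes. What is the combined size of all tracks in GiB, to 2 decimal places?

Track A: 18:02 (min:sec) = 1,082 s; 352,800 × 1,082 × 4 × 2 = 3,053,836,800 bytes.
Track B: 11 minutes = 660 s; 32,000 × 660 × 1 × 6 = 126,720,000 bytes.
Track C: 3:21 (min:sec) = 201 s; 16,000 × 201 × 2 × 1 = 6,432,000 bytes.
Total = 3,186,988,800 bytes = 2.97 GiB.

2.97 GiB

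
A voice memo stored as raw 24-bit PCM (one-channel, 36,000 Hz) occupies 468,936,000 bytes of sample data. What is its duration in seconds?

Byte rate = 36,000 × 3 × 1 = 108,000 bytes/s.
Duration = 468,936,000 / 108,000 = 4,342 s.

4,342 seconds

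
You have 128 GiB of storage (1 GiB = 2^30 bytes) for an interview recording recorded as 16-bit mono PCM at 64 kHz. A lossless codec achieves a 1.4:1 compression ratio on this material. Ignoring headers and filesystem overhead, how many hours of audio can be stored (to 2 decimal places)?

Uncompressed byte rate = 64,000 × 2 × 1 = 128,000 bytes/s.
After 1.4:1 compression, effective rate ≈ 91428.57 bytes/s.
Capacity = 128 × 1,073,741,824 = 137,438,953,472 bytes.
137,438,953,472 / effective rate ≈ 1503238.55 s → 417.57 hours.

417.57 hours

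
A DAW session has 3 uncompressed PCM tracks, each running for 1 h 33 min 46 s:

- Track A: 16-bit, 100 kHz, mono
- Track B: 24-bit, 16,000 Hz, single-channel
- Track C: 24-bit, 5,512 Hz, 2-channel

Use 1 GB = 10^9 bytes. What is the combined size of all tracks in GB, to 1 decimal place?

1.6 GB

1 h 33 min 46 s = 5,626 s.
Track A: 100,000 × 5,626 × 2 × 1 = 1,125,200,000 bytes.
Track B: 16,000 × 5,626 × 3 × 1 = 270,048,000 bytes.
Track C: 5,512 × 5,626 × 3 × 2 = 186,063,072 bytes.
Total = 1,581,311,072 bytes = 1.6 GB.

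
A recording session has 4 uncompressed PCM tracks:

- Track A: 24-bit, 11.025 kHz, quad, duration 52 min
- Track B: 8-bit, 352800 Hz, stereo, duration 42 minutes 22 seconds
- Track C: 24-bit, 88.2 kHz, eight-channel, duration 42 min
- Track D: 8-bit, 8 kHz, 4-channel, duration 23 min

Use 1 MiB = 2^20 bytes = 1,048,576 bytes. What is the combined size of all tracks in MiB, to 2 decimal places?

Track A: 52 min = 3,120 s; 11,025 × 3,120 × 3 × 4 = 412,776,000 bytes.
Track B: 42 minutes 22 seconds = 2,542 s; 352,800 × 2,542 × 1 × 2 = 1,793,635,200 bytes.
Track C: 42 min = 2,520 s; 88,200 × 2,520 × 3 × 8 = 5,334,336,000 bytes.
Track D: 23 min = 1,380 s; 8,000 × 1,380 × 1 × 4 = 44,160,000 bytes.
Total = 7,584,907,200 bytes = 7233.53 MiB.

7233.53 MiB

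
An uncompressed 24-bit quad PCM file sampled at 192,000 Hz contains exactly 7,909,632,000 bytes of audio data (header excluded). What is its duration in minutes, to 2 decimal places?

57.22 minutes

Byte rate = 192,000 × 3 × 4 = 2,304,000 bytes/s.
Duration = 7,909,632,000 / 2,304,000 = 3,433 s.
3,433 s / 60 = 57.22 minutes.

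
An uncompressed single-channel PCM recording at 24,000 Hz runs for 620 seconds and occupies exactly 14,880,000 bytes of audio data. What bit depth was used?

8 bits

Bytes per sample = 14,880,000 / (24,000 × 620 × 1) = 14,880,000 / 14,880,000 = 1.
Bit depth = 1 × 8 = 8 bits.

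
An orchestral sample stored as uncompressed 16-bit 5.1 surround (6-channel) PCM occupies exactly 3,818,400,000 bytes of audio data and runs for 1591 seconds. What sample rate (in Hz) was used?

Bytes = sample_rate × seconds × bytes_per_sample × channels.
sample_rate = 3,818,400,000 / (1,591 × 2 × 6) = 3,818,400,000 / 19,092 = 200,000 Hz.

200,000 Hz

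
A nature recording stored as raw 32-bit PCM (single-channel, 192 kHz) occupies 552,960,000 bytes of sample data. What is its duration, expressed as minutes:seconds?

Byte rate = 192,000 × 4 × 1 = 768,000 bytes/s.
Duration = 552,960,000 / 768,000 = 720 s.
720 s = 12:00.

12:00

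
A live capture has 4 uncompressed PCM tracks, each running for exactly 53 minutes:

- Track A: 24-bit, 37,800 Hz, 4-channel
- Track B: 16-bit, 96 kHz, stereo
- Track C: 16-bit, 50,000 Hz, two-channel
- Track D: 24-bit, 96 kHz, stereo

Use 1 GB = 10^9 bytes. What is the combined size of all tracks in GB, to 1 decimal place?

5.1 GB

exactly 53 minutes = 3,180 s.
Track A: 37,800 × 3,180 × 3 × 4 = 1,442,448,000 bytes.
Track B: 96,000 × 3,180 × 2 × 2 = 1,221,120,000 bytes.
Track C: 50,000 × 3,180 × 2 × 2 = 636,000,000 bytes.
Track D: 96,000 × 3,180 × 3 × 2 = 1,831,680,000 bytes.
Total = 5,131,248,000 bytes = 5.1 GB.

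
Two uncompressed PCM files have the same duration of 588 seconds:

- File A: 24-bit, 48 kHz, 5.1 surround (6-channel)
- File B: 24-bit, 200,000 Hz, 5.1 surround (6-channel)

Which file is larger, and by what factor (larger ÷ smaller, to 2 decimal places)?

File B, by a factor of 4.17

File A: 48,000 × 3 × 6 = 864,000 bytes/s.
File B: 200,000 × 3 × 6 = 3,600,000 bytes/s.
File B is larger; ratio = 2,116,800,000 / 508,032,000 = 4.17.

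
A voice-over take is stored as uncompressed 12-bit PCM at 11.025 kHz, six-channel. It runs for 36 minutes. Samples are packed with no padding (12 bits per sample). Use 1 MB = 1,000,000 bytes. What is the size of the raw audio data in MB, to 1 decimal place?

214.3 MB

Duration = 36 minutes = 2,160 s.
Bits = 11,025 × 2,160 × 12 × 6 = 1,714,608,000 bits = 214,326,000 bytes.
214,326,000 / 1,000,000 = 214.3 MB.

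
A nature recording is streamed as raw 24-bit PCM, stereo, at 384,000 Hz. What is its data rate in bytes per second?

Bit rate = 384,000 × 24 × 2 = 18,432,000 bits/s.
18,432,000 / 8 = 2,304,000 bytes/s.

2,304,000 bytes/s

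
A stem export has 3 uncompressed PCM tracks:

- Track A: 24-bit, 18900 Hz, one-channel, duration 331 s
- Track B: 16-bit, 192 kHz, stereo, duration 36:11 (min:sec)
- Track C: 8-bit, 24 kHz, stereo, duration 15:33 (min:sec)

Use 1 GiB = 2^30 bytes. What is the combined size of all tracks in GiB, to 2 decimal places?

1.61 GiB

Track A: 18,900 × 331 × 3 × 1 = 18,767,700 bytes.
Track B: 36:11 (min:sec) = 2,171 s; 192,000 × 2,171 × 2 × 2 = 1,667,328,000 bytes.
Track C: 15:33 (min:sec) = 933 s; 24,000 × 933 × 1 × 2 = 44,784,000 bytes.
Total = 1,730,879,700 bytes = 1.61 GiB.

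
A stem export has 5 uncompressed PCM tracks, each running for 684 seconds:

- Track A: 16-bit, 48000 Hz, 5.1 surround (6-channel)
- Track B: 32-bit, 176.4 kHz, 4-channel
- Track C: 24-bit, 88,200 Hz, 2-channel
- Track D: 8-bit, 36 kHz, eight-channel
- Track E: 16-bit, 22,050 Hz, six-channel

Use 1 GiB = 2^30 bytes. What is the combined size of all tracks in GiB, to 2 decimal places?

Track A: 48,000 × 684 × 2 × 6 = 393,984,000 bytes.
Track B: 176,400 × 684 × 4 × 4 = 1,930,521,600 bytes.
Track C: 88,200 × 684 × 3 × 2 = 361,972,800 bytes.
Track D: 36,000 × 684 × 1 × 8 = 196,992,000 bytes.
Track E: 22,050 × 684 × 2 × 6 = 180,986,400 bytes.
Total = 3,064,456,800 bytes = 2.85 GiB.

2.85 GiB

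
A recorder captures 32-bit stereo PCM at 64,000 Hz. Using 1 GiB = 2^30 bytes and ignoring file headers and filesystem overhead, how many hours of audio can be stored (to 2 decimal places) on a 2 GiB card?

Uncompressed byte rate = 64,000 × 4 × 2 = 512,000 bytes/s.
Capacity = 2 × 1,073,741,824 = 2,147,483,648 bytes.
2,147,483,648 / 512,000 ≈ 4194.3 s → 1.17 hours.

1.17 hours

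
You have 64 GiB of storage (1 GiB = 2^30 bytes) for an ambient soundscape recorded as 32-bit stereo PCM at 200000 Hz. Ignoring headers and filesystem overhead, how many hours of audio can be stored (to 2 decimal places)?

Uncompressed byte rate = 200,000 × 4 × 2 = 1,600,000 bytes/s.
Capacity = 64 × 1,073,741,824 = 68,719,476,736 bytes.
68,719,476,736 / 1,600,000 ≈ 42949.67 s → 11.93 hours.

11.93 hours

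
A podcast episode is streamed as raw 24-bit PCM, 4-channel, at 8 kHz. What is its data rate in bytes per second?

Bit rate = 8,000 × 24 × 4 = 768,000 bits/s.
768,000 / 8 = 96,000 bytes/s.

96,000 bytes/s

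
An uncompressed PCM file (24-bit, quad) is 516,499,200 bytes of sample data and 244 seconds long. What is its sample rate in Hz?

Bytes = sample_rate × seconds × bytes_per_sample × channels.
sample_rate = 516,499,200 / (244 × 3 × 4) = 516,499,200 / 2,928 = 176,400 Hz.

176,400 Hz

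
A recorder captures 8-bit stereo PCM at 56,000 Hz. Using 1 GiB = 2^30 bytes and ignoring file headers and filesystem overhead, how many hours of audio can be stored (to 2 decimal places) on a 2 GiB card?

5.33 hours

Uncompressed byte rate = 56,000 × 1 × 2 = 112,000 bytes/s.
Capacity = 2 × 1,073,741,824 = 2,147,483,648 bytes.
2,147,483,648 / 112,000 ≈ 19173.96 s → 5.33 hours.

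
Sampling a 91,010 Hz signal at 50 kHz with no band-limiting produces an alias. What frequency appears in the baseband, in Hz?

8,990 Hz

Nyquist = 50,000/2 = 25,000 Hz; 91,010 Hz exceeds it.
Alias = |91,010 − 2×50,000| = |91,010 − 100,000| = 8,990 Hz.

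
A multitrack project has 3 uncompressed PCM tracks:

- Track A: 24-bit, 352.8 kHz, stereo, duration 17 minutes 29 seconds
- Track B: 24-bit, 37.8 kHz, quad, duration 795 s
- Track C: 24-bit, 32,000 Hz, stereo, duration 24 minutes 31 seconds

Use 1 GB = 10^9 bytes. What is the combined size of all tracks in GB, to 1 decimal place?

2.9 GB

Track A: 17 minutes 29 seconds = 1,049 s; 352,800 × 1,049 × 3 × 2 = 2,220,523,200 bytes.
Track B: 37,800 × 795 × 3 × 4 = 360,612,000 bytes.
Track C: 24 minutes 31 seconds = 1,471 s; 32,000 × 1,471 × 3 × 2 = 282,432,000 bytes.
Total = 2,863,567,200 bytes = 2.9 GB.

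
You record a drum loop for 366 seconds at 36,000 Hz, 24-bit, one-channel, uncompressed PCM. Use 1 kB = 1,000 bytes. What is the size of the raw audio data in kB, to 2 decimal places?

39528.00 kB

Bytes = 36,000 samples/s × 366 s × 3 bytes/sample × 1 ch = 39,528,000 bytes.
39,528,000 / 1,000 = 39528.00 kB.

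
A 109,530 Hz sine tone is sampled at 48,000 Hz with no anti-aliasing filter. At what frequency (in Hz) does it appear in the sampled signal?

Nyquist = 48,000/2 = 24,000 Hz; 109,530 Hz exceeds it.
Alias = |109,530 − 2×48,000| = |109,530 − 96,000| = 13,530 Hz.

13,530 Hz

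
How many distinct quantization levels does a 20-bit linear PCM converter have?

1,048,576 levels

2^20 = 1,048,576.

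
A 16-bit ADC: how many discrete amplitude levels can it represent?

2^16 = 65,536.

65,536 levels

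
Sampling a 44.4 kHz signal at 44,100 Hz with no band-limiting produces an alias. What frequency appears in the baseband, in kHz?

Nyquist = 44,100/2 = 22,050 Hz; 44,400 Hz exceeds it.
Alias = |44,400 − 1×44,100| = |44,400 − 44,100| = 300 Hz = 0.3 kHz.

0.3 kHz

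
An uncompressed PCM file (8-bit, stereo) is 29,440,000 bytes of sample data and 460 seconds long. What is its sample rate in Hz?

32,000 Hz

Bytes = sample_rate × seconds × bytes_per_sample × channels.
sample_rate = 29,440,000 / (460 × 1 × 2) = 29,440,000 / 920 = 32,000 Hz.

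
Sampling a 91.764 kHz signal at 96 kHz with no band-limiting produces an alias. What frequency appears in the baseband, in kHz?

4.236 kHz

Nyquist = 96,000/2 = 48,000 Hz; 91,764 Hz exceeds it.
Alias = |91,764 − 1×96,000| = |91,764 − 96,000| = 4,236 Hz = 4.236 kHz.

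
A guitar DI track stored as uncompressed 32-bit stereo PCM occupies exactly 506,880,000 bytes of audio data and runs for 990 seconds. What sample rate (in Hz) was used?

64,000 Hz

Bytes = sample_rate × seconds × bytes_per_sample × channels.
sample_rate = 506,880,000 / (990 × 4 × 2) = 506,880,000 / 7,920 = 64,000 Hz.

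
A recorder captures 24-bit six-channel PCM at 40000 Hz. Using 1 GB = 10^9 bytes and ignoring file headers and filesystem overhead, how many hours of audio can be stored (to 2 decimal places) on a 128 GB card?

Uncompressed byte rate = 40,000 × 3 × 6 = 720,000 bytes/s.
Capacity = 128 × 1,000,000,000 = 128,000,000,000 bytes.
128,000,000,000 / 720,000 ≈ 177777.78 s → 49.38 hours.

49.38 hours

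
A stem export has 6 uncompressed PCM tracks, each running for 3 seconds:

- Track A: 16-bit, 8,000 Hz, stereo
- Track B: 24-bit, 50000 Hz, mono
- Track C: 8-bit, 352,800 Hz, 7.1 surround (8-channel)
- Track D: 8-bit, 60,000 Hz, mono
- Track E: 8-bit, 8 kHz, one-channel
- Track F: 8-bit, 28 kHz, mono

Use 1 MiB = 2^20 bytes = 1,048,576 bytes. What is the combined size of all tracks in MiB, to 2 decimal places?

8.87 MiB

Track A: 8,000 × 3 × 2 × 2 = 96,000 bytes.
Track B: 50,000 × 3 × 3 × 1 = 450,000 bytes.
Track C: 352,800 × 3 × 1 × 8 = 8,467,200 bytes.
Track D: 60,000 × 3 × 1 × 1 = 180,000 bytes.
Track E: 8,000 × 3 × 1 × 1 = 24,000 bytes.
Track F: 28,000 × 3 × 1 × 1 = 84,000 bytes.
Total = 9,301,200 bytes = 8.87 MiB.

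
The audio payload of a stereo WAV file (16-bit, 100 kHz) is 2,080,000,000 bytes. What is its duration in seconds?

5,200 seconds

Byte rate = 100,000 × 2 × 2 = 400,000 bytes/s.
Duration = 2,080,000,000 / 400,000 = 5,200 s.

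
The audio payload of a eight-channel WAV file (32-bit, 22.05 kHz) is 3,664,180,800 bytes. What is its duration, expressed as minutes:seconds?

Byte rate = 22,050 × 4 × 8 = 705,600 bytes/s.
Duration = 3,664,180,800 / 705,600 = 5,193 s.
5,193 s = 86:33.

86:33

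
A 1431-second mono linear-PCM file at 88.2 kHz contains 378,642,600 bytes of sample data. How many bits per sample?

24 bits

Bytes per sample = 378,642,600 / (88,200 × 1,431 × 1) = 378,642,600 / 126,214,200 = 3.
Bit depth = 3 × 8 = 24 bits.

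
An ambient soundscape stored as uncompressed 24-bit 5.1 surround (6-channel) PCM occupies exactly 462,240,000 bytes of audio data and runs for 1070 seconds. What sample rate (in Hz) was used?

Bytes = sample_rate × seconds × bytes_per_sample × channels.
sample_rate = 462,240,000 / (1,070 × 3 × 6) = 462,240,000 / 19,260 = 24,000 Hz.

24,000 Hz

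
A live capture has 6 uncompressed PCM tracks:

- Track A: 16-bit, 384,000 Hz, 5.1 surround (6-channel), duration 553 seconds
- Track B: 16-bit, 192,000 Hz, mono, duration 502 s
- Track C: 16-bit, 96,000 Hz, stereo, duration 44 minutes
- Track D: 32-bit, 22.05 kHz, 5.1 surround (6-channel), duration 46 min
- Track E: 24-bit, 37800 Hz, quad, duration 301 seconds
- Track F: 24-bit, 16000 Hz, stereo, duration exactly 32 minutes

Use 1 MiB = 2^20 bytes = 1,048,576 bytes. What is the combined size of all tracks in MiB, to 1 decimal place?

5279.7 MiB

Track A: 384,000 × 553 × 2 × 6 = 2,548,224,000 bytes.
Track B: 192,000 × 502 × 2 × 1 = 192,768,000 bytes.
Track C: 44 minutes = 2,640 s; 96,000 × 2,640 × 2 × 2 = 1,013,760,000 bytes.
Track D: 46 min = 2,760 s; 22,050 × 2,760 × 4 × 6 = 1,460,592,000 bytes.
Track E: 37,800 × 301 × 3 × 4 = 136,533,600 bytes.
Track F: exactly 32 minutes = 1,920 s; 16,000 × 1,920 × 3 × 2 = 184,320,000 bytes.
Total = 5,536,197,600 bytes = 5279.7 MiB.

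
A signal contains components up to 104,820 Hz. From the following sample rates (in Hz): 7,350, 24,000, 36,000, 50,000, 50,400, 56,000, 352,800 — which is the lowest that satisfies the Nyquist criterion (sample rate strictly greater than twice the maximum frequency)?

352,800 Hz

Need sample rate > 2 × 104,820 = 209,640 Hz.
Lowest listed rate above 209,640 Hz is 352,800 Hz.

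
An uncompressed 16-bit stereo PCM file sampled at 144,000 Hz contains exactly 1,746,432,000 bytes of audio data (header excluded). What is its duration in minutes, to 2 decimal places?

50.53 minutes

Byte rate = 144,000 × 2 × 2 = 576,000 bytes/s.
Duration = 1,746,432,000 / 576,000 = 3,032 s.
3,032 s / 60 = 50.53 minutes.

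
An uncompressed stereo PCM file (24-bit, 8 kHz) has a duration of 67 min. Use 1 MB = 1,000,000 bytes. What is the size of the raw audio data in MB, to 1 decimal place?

193.0 MB

Duration = 67 min = 4,020 s.
Bytes = 8,000 samples/s × 4,020 s × 3 bytes/sample × 2 ch = 192,960,000 bytes.
192,960,000 / 1,000,000 = 193.0 MB.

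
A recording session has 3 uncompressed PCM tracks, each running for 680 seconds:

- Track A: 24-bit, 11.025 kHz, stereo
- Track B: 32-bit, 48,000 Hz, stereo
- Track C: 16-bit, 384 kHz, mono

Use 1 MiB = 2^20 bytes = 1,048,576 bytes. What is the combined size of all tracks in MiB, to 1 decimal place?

Track A: 11,025 × 680 × 3 × 2 = 44,982,000 bytes.
Track B: 48,000 × 680 × 4 × 2 = 261,120,000 bytes.
Track C: 384,000 × 680 × 2 × 1 = 522,240,000 bytes.
Total = 828,342,000 bytes = 790.0 MiB.

790.0 MiB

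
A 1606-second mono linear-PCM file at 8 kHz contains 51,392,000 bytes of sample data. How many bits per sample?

Bytes per sample = 51,392,000 / (8,000 × 1,606 × 1) = 51,392,000 / 12,848,000 = 4.
Bit depth = 4 × 8 = 32 bits.

32 bits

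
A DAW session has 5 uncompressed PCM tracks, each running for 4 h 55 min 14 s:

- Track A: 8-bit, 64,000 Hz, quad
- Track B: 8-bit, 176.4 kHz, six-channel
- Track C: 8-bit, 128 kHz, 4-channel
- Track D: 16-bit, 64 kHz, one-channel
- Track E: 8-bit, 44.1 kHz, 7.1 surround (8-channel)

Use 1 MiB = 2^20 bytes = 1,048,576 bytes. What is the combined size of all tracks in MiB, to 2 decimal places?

4 h 55 min 14 s = 17,714 s.
Track A: 64,000 × 17,714 × 1 × 4 = 4,534,784,000 bytes.
Track B: 176,400 × 17,714 × 1 × 6 = 18,748,497,600 bytes.
Track C: 128,000 × 17,714 × 1 × 4 = 9,069,568,000 bytes.
Track D: 64,000 × 17,714 × 2 × 1 = 2,267,392,000 bytes.
Track E: 44,100 × 17,714 × 1 × 8 = 6,249,499,200 bytes.
Total = 40,869,740,800 bytes = 38976.42 MiB.

38976.42 MiB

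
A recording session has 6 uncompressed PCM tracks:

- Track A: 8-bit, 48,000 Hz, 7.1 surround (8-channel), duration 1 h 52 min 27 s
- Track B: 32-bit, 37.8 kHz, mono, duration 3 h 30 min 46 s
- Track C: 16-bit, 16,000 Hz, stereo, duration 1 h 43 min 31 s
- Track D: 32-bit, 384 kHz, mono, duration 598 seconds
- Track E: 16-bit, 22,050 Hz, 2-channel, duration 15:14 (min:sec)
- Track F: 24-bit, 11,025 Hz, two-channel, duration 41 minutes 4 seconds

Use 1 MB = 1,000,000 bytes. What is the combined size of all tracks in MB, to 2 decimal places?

Track A: 1 h 52 min 27 s = 6,747 s; 48,000 × 6,747 × 1 × 8 = 2,590,848,000 bytes.
Track B: 3 h 30 min 46 s = 12,646 s; 37,800 × 12,646 × 4 × 1 = 1,912,075,200 bytes.
Track C: 1 h 43 min 31 s = 6,211 s; 16,000 × 6,211 × 2 × 2 = 397,504,000 bytes.
Track D: 384,000 × 598 × 4 × 1 = 918,528,000 bytes.
Track E: 15:14 (min:sec) = 914 s; 22,050 × 914 × 2 × 2 = 80,614,800 bytes.
Track F: 41 minutes 4 seconds = 2,464 s; 11,025 × 2,464 × 3 × 2 = 162,993,600 bytes.
Total = 6,062,563,600 bytes = 6062.56 MB.

6062.56 MB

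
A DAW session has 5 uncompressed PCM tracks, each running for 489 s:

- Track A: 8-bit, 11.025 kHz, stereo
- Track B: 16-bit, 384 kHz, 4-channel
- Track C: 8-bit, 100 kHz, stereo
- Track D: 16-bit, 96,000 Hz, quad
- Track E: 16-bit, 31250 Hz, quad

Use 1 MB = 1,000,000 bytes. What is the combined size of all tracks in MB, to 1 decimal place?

Track A: 11,025 × 489 × 1 × 2 = 10,782,450 bytes.
Track B: 384,000 × 489 × 2 × 4 = 1,502,208,000 bytes.
Track C: 100,000 × 489 × 1 × 2 = 97,800,000 bytes.
Track D: 96,000 × 489 × 2 × 4 = 375,552,000 bytes.
Track E: 31,250 × 489 × 2 × 4 = 122,250,000 bytes.
Total = 2,108,592,450 bytes = 2108.6 MB.

2108.6 MB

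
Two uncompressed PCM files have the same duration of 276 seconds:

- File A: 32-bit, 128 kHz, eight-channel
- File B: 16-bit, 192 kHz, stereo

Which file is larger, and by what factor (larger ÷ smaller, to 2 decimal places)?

File A: 128,000 × 4 × 8 = 4,096,000 bytes/s.
File B: 192,000 × 2 × 2 = 768,000 bytes/s.
File A is larger; ratio = 1,130,496,000 / 211,968,000 = 5.33.

File A, by a factor of 5.33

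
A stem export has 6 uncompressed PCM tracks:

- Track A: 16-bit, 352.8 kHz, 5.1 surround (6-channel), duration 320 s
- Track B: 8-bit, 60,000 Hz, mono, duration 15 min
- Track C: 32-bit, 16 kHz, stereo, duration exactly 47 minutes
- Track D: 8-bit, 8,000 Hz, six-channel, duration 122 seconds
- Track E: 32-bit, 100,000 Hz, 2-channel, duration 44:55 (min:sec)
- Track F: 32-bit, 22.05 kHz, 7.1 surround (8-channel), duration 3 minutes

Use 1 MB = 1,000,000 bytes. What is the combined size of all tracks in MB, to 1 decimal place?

Track A: 352,800 × 320 × 2 × 6 = 1,354,752,000 bytes.
Track B: 15 min = 900 s; 60,000 × 900 × 1 × 1 = 54,000,000 bytes.
Track C: exactly 47 minutes = 2,820 s; 16,000 × 2,820 × 4 × 2 = 360,960,000 bytes.
Track D: 8,000 × 122 × 1 × 6 = 5,856,000 bytes.
Track E: 44:55 (min:sec) = 2,695 s; 100,000 × 2,695 × 4 × 2 = 2,156,000,000 bytes.
Track F: 3 minutes = 180 s; 22,050 × 180 × 4 × 8 = 127,008,000 bytes.
Total = 4,058,576,000 bytes = 4058.6 MB.

4058.6 MB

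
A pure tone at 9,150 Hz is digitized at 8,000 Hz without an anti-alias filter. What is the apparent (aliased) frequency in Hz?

Nyquist = 8,000/2 = 4,000 Hz; 9,150 Hz exceeds it.
Alias = |9,150 − 1×8,000| = |9,150 − 8,000| = 1,150 Hz.

1,150 Hz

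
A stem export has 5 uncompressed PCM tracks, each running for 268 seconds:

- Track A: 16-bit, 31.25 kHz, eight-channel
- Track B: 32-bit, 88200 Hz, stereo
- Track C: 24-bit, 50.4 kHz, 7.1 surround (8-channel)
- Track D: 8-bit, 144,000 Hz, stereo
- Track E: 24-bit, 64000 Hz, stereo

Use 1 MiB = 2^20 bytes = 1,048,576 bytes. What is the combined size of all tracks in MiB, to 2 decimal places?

789.04 MiB

Track A: 31,250 × 268 × 2 × 8 = 134,000,000 bytes.
Track B: 88,200 × 268 × 4 × 2 = 189,100,800 bytes.
Track C: 50,400 × 268 × 3 × 8 = 324,172,800 bytes.
Track D: 144,000 × 268 × 1 × 2 = 77,184,000 bytes.
Track E: 64,000 × 268 × 3 × 2 = 102,912,000 bytes.
Total = 827,369,600 bytes = 789.04 MiB.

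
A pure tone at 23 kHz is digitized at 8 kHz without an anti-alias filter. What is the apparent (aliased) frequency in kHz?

1 kHz

Nyquist = 8,000/2 = 4,000 Hz; 23,000 Hz exceeds it.
Alias = |23,000 − 3×8,000| = |23,000 − 24,000| = 1,000 Hz = 1 kHz.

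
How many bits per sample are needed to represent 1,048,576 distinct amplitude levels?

log2(1,048,576) = 20.

20 bits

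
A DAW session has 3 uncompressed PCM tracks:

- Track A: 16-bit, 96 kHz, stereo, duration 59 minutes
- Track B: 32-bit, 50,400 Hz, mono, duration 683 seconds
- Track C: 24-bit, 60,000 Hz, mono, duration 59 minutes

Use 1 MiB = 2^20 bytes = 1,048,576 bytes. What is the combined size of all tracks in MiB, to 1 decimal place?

Track A: 59 minutes = 3,540 s; 96,000 × 3,540 × 2 × 2 = 1,359,360,000 bytes.
Track B: 50,400 × 683 × 4 × 1 = 137,692,800 bytes.
Track C: 59 minutes = 3,540 s; 60,000 × 3,540 × 3 × 1 = 637,200,000 bytes.
Total = 2,134,252,800 bytes = 2035.4 MiB.

2035.4 MiB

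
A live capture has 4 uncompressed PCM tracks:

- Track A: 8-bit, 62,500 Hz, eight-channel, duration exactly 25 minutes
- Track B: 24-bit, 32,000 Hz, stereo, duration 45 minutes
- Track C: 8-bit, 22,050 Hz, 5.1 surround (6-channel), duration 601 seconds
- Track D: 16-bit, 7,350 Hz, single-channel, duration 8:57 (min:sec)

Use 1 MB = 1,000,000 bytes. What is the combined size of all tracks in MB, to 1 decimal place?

1355.8 MB

Track A: exactly 25 minutes = 1,500 s; 62,500 × 1,500 × 1 × 8 = 750,000,000 bytes.
Track B: 45 minutes = 2,700 s; 32,000 × 2,700 × 3 × 2 = 518,400,000 bytes.
Track C: 22,050 × 601 × 1 × 6 = 79,512,300 bytes.
Track D: 8:57 (min:sec) = 537 s; 7,350 × 537 × 2 × 1 = 7,893,900 bytes.
Total = 1,355,806,200 bytes = 1355.8 MB.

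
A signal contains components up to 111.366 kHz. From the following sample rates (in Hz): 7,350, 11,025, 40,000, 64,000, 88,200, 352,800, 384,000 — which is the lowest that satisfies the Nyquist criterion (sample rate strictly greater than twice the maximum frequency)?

Need sample rate > 2 × 111,366 = 222,732 Hz.
Lowest listed rate above 222,732 Hz is 352,800 Hz.

352,800 Hz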